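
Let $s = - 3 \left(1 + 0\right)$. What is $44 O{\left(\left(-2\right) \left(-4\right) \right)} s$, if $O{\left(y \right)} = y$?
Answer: $-1056$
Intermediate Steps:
$s = -3$ ($s = \left(-3\right) 1 = -3$)
$44 O{\left(\left(-2\right) \left(-4\right) \right)} s = 44 \left(\left(-2\right) \left(-4\right)\right) \left(-3\right) = 44 \cdot 8 \left(-3\right) = 352 \left(-3\right) = -1056$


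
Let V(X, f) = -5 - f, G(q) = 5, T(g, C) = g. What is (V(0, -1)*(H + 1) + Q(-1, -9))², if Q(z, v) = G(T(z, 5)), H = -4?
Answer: 289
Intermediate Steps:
Q(z, v) = 5
(V(0, -1)*(H + 1) + Q(-1, -9))² = ((-5 - 1*(-1))*(-4 + 1) + 5)² = ((-5 + 1)*(-3) + 5)² = (-4*(-3) + 5)² = (12 + 5)² = 17² = 289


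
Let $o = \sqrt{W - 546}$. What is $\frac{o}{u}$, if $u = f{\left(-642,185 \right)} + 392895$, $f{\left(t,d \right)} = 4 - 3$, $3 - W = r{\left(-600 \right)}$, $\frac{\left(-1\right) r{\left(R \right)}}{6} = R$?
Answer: $\frac{i \sqrt{4143}}{392896} \approx 0.00016382 i$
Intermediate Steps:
$r{\left(R \right)} = - 6 R$
$W = -3597$ ($W = 3 - \left(-6\right) \left(-600\right) = 3 - 3600 = -3597$)
$f{\left(t,d \right)} = 1$ ($f{\left(t,d \right)} = 4 - 3 = 1$)
$u = 392896$ ($u = 1 + 392895 = 392896$)
$o = i \sqrt{4143}$ ($o = \sqrt{-3597 - 546} = \sqrt{-4143} = i \sqrt{4143} \approx 64.366 i$)
$\frac{o}{u} = \frac{i \sqrt{4143}}{392896}$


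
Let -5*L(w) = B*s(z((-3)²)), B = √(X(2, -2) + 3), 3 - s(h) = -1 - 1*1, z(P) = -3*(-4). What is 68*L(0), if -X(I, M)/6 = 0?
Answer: -68*√3 ≈ -117.78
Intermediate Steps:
z(P) = 12
X(I, M) = 0 (X(I, M) = -6*0 = 0)
s(h) = 5 (s(h) = 3 - (-1 - 1*1) = 3 - (-1 - 1) = 3 - 1*(-2) = 3 + 2 = 5)
B = √3 (B = √(0 + 3) = √3 ≈ 1.7320)
L(w) = -√3 (L(w) = -√3*5/5 = -√3)
68*L(0) = 68*(-√3) = -68*√3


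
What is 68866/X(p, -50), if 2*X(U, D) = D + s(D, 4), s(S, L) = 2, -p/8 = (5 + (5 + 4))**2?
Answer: -34433/12 ≈ -2869.4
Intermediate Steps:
p = -1568 (p = -8*(5 + (5 + 4))**2 = -8*(5 + 9)**2 = -8*14**2 = -8*196 = -1568)
X(U, D) = 1 + D/2 (X(U, D) = (D + 2)/2 = (2 + D)/2 = 1 + D/2)
68866/X(p, -50) = 68866/(1 + (1/2)*(-50)) = 68866/(1 - 25) = 68866/(-24) = 68866*(-1/24) = -34433/12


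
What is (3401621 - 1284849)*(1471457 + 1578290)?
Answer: 6455619056684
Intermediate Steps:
(3401621 - 1284849)*(1471457 + 1578290) = 2116772*3049747 = 6455619056684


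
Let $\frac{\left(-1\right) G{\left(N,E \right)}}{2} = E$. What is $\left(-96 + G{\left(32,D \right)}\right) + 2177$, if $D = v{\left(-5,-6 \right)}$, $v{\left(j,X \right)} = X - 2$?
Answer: $2097$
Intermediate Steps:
$v{\left(j,X \right)} = -2 + X$ ($v{\left(j,X \right)} = X - 2 = -2 + X$)
$D = -8$ ($D = -2 - 6 = -8$)
$G{\left(N,E \right)} = - 2 E$
$\left(-96 + G{\left(32,D \right)}\right) + 2177 = \left(-96 - -16\right) + 2177 = \left(-96 + 16\right) + 2177 = -80 + 2177 = 2097$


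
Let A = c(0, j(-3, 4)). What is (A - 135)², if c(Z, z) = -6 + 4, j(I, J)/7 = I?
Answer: 18769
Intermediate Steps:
j(I, J) = 7*I
c(Z, z) = -2
A = -2
(A - 135)² = (-2 - 135)² = (-137)² = 18769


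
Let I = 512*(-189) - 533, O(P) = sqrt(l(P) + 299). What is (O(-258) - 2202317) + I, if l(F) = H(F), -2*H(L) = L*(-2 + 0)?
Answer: -2299618 + sqrt(41) ≈ -2.2996e+6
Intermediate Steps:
H(L) = L (H(L) = -L*(-2 + 0)/2 = -L*(-2)/2 = -(-1)*L = L)
l(F) = F
O(P) = sqrt(299 + P) (O(P) = sqrt(P + 299) = sqrt(299 + P))
I = -97301 (I = -96768 - 533 = -97301)
(O(-258) - 2202317) + I = (sqrt(299 - 258) - 2202317) - 97301 = (sqrt(41) - 2202317) - 97301 = (-2202317 + sqrt(41)) - 97301 = -2299618 + sqrt(41)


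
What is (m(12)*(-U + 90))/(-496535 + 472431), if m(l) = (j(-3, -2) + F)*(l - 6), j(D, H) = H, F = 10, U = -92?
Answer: -1092/3013 ≈ -0.36243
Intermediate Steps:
m(l) = -48 + 8*l (m(l) = (-2 + 10)*(l - 6) = 8*(-6 + l) = -48 + 8*l)
(m(12)*(-U + 90))/(-496535 + 472431) = ((-48 + 8*12)*(-1*(-92) + 90))/(-496535 + 472431) = ((-48 + 96)*(92 + 90))/(-24104) = (48*182)*(-1/24104) = 8736*(-1/24104) = -1092/3013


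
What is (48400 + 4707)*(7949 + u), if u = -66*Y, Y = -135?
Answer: 895330913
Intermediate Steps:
u = 8910 (u = -66*(-135) = 8910)
(48400 + 4707)*(7949 + u) = (48400 + 4707)*(7949 + 8910) = 53107*16859 = 895330913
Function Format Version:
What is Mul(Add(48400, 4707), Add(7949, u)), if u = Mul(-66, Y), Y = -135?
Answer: 895330913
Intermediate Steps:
u = 8910 (u = Mul(-66, -135) = 8910)
Mul(Add(48400, 4707), Add(7949, u)) = Mul(Add(48400, 4707), Add(7949, 8910)) = Mul(53107, 16859) = 895330913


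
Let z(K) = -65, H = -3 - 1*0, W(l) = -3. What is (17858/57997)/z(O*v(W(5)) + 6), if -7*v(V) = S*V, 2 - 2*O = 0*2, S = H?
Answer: -17858/3769805 ≈ -0.0047371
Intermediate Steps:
H = -3 (H = -3 + 0 = -3)
S = -3
O = 1 (O = 1 - 0*2 = 1 - ½*0 = 1 + 0 = 1)
v(V) = 3*V/7 (v(V) = -(-3)*V/7 = 3*V/7)
(17858/57997)/z(O*v(W(5)) + 6) = (17858/57997)/(-65) = (17858*(1/57997))*(-1/65) = (17858/57997)*(-1/65) = -17858/3769805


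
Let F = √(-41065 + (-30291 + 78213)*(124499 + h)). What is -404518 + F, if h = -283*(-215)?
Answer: -404518 + √8882014103 ≈ -3.1027e+5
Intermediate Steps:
h = 60845
F = √8882014103 (F = √(-41065 + (-30291 + 78213)*(124499 + 60845)) = √(-41065 + 47922*185344) = √(-41065 + 8882055168) = √8882014103 ≈ 94245.)
-404518 + F = -404518 + √8882014103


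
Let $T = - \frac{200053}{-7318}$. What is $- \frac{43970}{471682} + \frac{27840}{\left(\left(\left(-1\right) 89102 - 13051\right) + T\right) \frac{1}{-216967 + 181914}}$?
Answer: $\frac{1684231942780269775}{176257092295441} \approx 9555.5$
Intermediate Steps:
$T = \frac{200053}{7318}$ ($T = \left(-200053\right) \left(- \frac{1}{7318}\right) = \frac{200053}{7318} \approx 27.337$)
$- \frac{43970}{471682} + \frac{27840}{\left(\left(\left(-1\right) 89102 - 13051\right) + T\right) \frac{1}{-216967 + 181914}} = - \frac{43970}{471682} + \frac{27840}{\left(\left(\left(-1\right) 89102 - 13051\right) + \frac{200053}{7318}\right) \frac{1}{-216967 + 181914}} = \left(-43970\right) \frac{1}{471682} + \frac{27840}{\left(\left(-89102 - 13051\right) + \frac{200053}{7318}\right) \frac{1}{-35053}} = - \frac{21985}{235841} + \frac{27840}{\left(-102153 + \frac{200053}{7318}\right) \left(- \frac{1}{35053}\right)} = - \frac{21985}{235841} + \frac{27840}{\left(- \frac{747355601}{7318}\right) \left(- \frac{1}{35053}\right)} = - \frac{21985}{235841} + \frac{27840}{\frac{747355601}{256517854}} = - \frac{21985}{235841} + 27840 \cdot \frac{256517854}{747355601} = - \frac{21985}{235841} + \frac{7141457055360}{747355601} = \frac{1684231942780269775}{176257092295441}$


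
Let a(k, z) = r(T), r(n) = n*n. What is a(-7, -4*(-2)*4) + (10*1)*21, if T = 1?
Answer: 211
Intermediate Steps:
r(n) = n²
a(k, z) = 1 (a(k, z) = 1² = 1)
a(-7, -4*(-2)*4) + (10*1)*21 = 1 + (10*1)*21 = 1 + 10*21 = 1 + 210 = 211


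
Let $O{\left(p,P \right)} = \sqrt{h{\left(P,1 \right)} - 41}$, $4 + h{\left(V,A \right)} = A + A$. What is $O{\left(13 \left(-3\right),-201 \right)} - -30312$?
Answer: $30312 + i \sqrt{43} \approx 30312.0 + 6.5574 i$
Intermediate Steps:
$h{\left(V,A \right)} = -4 + 2 A$ ($h{\left(V,A \right)} = -4 + \left(A + A\right) = -4 + 2 A$)
$O{\left(p,P \right)} = i \sqrt{43}$ ($O{\left(p,P \right)} = \sqrt{\left(-4 + 2 \cdot 1\right) - 41} = \sqrt{\left(-4 + 2\right) - 41} = \sqrt{-2 - 41} = \sqrt{-43} = i \sqrt{43}$)
$O{\left(13 \left(-3\right),-201 \right)} - -30312 = i \sqrt{43} - -30312 = i \sqrt{43} + 30312 = 30312 + i \sqrt{43}$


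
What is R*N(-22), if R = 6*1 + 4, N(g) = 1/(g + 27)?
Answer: 2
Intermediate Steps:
N(g) = 1/(27 + g)
R = 10 (R = 6 + 4 = 10)
R*N(-22) = 10/(27 - 22) = 10/5 = 10*(⅕) = 2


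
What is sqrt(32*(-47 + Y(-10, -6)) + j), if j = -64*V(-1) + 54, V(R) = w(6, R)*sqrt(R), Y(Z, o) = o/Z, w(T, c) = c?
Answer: sqrt(-35770 + 1600*I)/5 ≈ 0.84577 + 37.835*I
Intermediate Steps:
V(R) = R**(3/2) (V(R) = R*sqrt(R) = R**(3/2))
j = 54 + 64*I (j = -(-64)*I + 54 = 64*I + 54 = 54 + 64*I ≈ 54.0 + 64.0*I)
sqrt(32*(-47 + Y(-10, -6)) + j) = sqrt(32*(-47 - 6/(-10)) + (54 + 64*I)) = sqrt(32*(-47 - 6*(-1/10)) + (54 + 64*I)) = sqrt(32*(-47 + 3/5) + (54 + 64*I)) = sqrt(32*(-232/5) + (54 + 64*I)) = sqrt(-7424/5 + (54 + 64*I)) = sqrt(-7154/5 + 64*I)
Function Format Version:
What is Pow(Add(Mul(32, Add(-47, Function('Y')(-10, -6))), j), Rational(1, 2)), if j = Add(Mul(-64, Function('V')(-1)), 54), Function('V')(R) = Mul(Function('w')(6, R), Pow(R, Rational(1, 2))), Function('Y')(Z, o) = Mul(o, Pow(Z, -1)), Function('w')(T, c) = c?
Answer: Mul(Rational(1, 5), Pow(Add(-35770, Mul(1600, I)), Rational(1, 2))) ≈ Add(0.84577, Mul(37.835, I))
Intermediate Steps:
Function('V')(R) = Pow(R, Rational(3, 2)) (Function('V')(R) = Mul(R, Pow(R, Rational(1, 2))) = Pow(R, Rational(3, 2)))
j = Add(54, Mul(64, I)) (j = Add(Mul(-64, Pow(-1, Rational(3, 2))), 54) = Add(Mul(-64, Mul(-1, I)), 54) = Add(Mul(64, I), 54) = Add(54, Mul(64, I)) ≈ Add(54.000, Mul(64.000, I)))
Pow(Add(Mul(32, Add(-47, Function('Y')(-10, -6))), j), Rational(1, 2)) = Pow(Add(Mul(32, Add(-47, Mul(-6, Pow(-10, -1)))), Add(54, Mul(64, I))), Rational(1, 2)) = Pow(Add(Mul(32, Add(-47, Mul(-6, Rational(-1, 10)))), Add(54, Mul(64, I))), Rational(1, 2)) = Pow(Add(Mul(32, Add(-47, Rational(3, 5))), Add(54, Mul(64, I))), Rational(1, 2)) = Pow(Add(Mul(32, Rational(-232, 5)), Add(54, Mul(64, I))), Rational(1, 2)) = Pow(Add(Rational(-7424, 5), Add(54, Mul(64, I))), Rational(1, 2)) = Pow(Add(Rational(-7154, 5), Mul(64, I)), Rational(1, 2))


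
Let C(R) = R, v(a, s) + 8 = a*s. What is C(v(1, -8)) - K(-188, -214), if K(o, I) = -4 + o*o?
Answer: -35356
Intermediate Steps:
v(a, s) = -8 + a*s
K(o, I) = -4 + o**2
C(v(1, -8)) - K(-188, -214) = (-8 + 1*(-8)) - (-4 + (-188)**2) = (-8 - 8) - (-4 + 35344) = -16 - 1*35340 = -16 - 35340 = -35356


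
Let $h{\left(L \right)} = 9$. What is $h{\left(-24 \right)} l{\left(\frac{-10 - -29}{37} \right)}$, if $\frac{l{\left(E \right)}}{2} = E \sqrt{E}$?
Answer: $\frac{342 \sqrt{703}}{1369} \approx 6.6237$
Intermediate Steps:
$l{\left(E \right)} = 2 E^{\frac{3}{2}}$ ($l{\left(E \right)} = 2 E \sqrt{E} = 2 E^{\frac{3}{2}}$)
$h{\left(-24 \right)} l{\left(\frac{-10 - -29}{37} \right)} = 9 \cdot 2 \left(\frac{-10 - -29}{37}\right)^{\frac{3}{2}} = 9 \cdot 2 \left(\left(-10 + 29\right) \frac{1}{37}\right)^{\frac{3}{2}} = 9 \cdot 2 \left(19 \cdot \frac{1}{37}\right)^{\frac{3}{2}} = 9 \cdot 2 \left(\frac{19}{37}\right)^{\frac{3}{2}} = 9 \cdot 2 \frac{19 \sqrt{703}}{1369} = 9 \frac{38 \sqrt{703}}{1369} = \frac{342 \sqrt{703}}{1369}$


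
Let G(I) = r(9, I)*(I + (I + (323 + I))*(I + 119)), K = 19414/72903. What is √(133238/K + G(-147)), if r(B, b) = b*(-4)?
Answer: 3*I*√665441476301/9707 ≈ 252.11*I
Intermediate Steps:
K = 19414/72903 (K = 19414*(1/72903) = 19414/72903 ≈ 0.26630)
r(B, b) = -4*b
G(I) = -4*I*(I + (119 + I)*(323 + 2*I)) (G(I) = (-4*I)*(I + (I + (323 + I))*(I + 119)) = (-4*I)*(I + (323 + 2*I)*(119 + I)) = (-4*I)*(I + (119 + I)*(323 + 2*I)) = -4*I*(I + (119 + I)*(323 + 2*I)))
√(133238/K + G(-147)) = √(133238/(19414/72903) - 4*(-147)*(38437 + 2*(-147)² + 562*(-147))) = √(133238*(72903/19414) - 4*(-147)*(38437 + 2*21609 - 82614)) = √(4856724957/9707 - 4*(-147)*(38437 + 43218 - 82614)) = √(4856724957/9707 - 4*(-147)*(-959)) = √(4856724957/9707 - 563892) = √(-616974687/9707) = 3*I*√665441476301/9707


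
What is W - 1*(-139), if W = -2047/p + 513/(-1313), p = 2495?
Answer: 451387319/3275935 ≈ 137.79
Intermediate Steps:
W = -3967646/3275935 (W = -2047/2495 + 513/(-1313) = -2047*1/2495 + 513*(-1/1313) = -2047/2495 - 513/1313 = -3967646/3275935 ≈ -1.2111)
W - 1*(-139) = -3967646/3275935 - 1*(-139) = -3967646/3275935 + 139 = 451387319/3275935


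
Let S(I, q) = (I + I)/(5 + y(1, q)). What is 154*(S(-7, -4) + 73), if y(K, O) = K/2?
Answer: 10850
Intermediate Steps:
y(K, O) = K/2 (y(K, O) = K*(½) = K/2)
S(I, q) = 4*I/11 (S(I, q) = (I + I)/(5 + (½)*1) = (2*I)/(5 + ½) = (2*I)/(11/2) = (2*I)*(2/11) = 4*I/11)
154*(S(-7, -4) + 73) = 154*((4/11)*(-7) + 73) = 154*(-28/11 + 73) = 154*(775/11) = 10850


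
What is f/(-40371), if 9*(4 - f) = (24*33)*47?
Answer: 4132/40371 ≈ 0.10235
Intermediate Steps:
f = -4132 (f = 4 - 24*33*47/9 = 4 - 88*47 = 4 - 1/9*37224 = 4 - 4136 = -4132)
f/(-40371) = -4132/(-40371) = -4132*(-1/40371) = 4132/40371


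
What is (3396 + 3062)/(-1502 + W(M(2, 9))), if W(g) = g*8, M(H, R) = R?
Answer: -3229/715 ≈ -4.5161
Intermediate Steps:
W(g) = 8*g
(3396 + 3062)/(-1502 + W(M(2, 9))) = (3396 + 3062)/(-1502 + 8*9) = 6458/(-1502 + 72) = 6458/(-1430) = 6458*(-1/1430) = -3229/715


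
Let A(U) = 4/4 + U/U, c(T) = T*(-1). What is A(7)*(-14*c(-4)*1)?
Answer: -112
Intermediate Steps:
c(T) = -T
A(U) = 2 (A(U) = 4*(1/4) + 1 = 1 + 1 = 2)
A(7)*(-14*c(-4)*1) = 2*(-(-14)*(-4)*1) = 2*(-14*4*1) = 2*(-56*1) = 2*(-56) = -112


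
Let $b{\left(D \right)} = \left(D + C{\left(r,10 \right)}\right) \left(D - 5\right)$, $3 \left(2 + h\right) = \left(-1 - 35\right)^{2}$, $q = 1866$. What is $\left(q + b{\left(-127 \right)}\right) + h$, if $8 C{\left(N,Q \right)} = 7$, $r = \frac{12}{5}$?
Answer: $\frac{37889}{2} \approx 18945.0$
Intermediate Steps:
$r = \frac{12}{5}$ ($r = 12 \cdot \frac{1}{5} = \frac{12}{5} \approx 2.4$)
$C{\left(N,Q \right)} = \frac{7}{8}$ ($C{\left(N,Q \right)} = \frac{1}{8} \cdot 7 = \frac{7}{8}$)
$h = 430$ ($h = -2 + \frac{\left(-1 - 35\right)^{2}}{3} = -2 + \frac{\left(-36\right)^{2}}{3} = -2 + \frac{1}{3} \cdot 1296 = -2 + 432 = 430$)
$b{\left(D \right)} = \left(-5 + D\right) \left(\frac{7}{8} + D\right)$ ($b{\left(D \right)} = \left(D + \frac{7}{8}\right) \left(D - 5\right) = \left(\frac{7}{8} + D\right) \left(-5 + D\right) = \left(-5 + D\right) \left(\frac{7}{8} + D\right)$)
$\left(q + b{\left(-127 \right)}\right) + h = \left(1866 - \left(- \frac{1039}{2} - 16129\right)\right) + 430 = \left(1866 + \left(- \frac{35}{8} + 16129 + \frac{4191}{8}\right)\right) + 430 = \left(1866 + \frac{33297}{2}\right) + 430 = \frac{37029}{2} + 430 = \frac{37889}{2}$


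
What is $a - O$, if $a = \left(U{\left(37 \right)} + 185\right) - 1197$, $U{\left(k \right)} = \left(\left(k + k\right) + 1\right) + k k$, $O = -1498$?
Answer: $1930$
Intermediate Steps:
$U{\left(k \right)} = 1 + k^{2} + 2 k$ ($U{\left(k \right)} = \left(2 k + 1\right) + k^{2} = \left(1 + 2 k\right) + k^{2} = 1 + k^{2} + 2 k$)
$a = 432$ ($a = \left(\left(1 + 37^{2} + 2 \cdot 37\right) + 185\right) - 1197 = \left(\left(1 + 1369 + 74\right) + 185\right) - 1197 = \left(1444 + 185\right) - 1197 = 1629 - 1197 = 432$)
$a - O = 432 - -1498 = 432 + 1498 = 1930$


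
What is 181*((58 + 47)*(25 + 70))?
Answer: 1805475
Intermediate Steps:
181*((58 + 47)*(25 + 70)) = 181*(105*95) = 181*9975 = 1805475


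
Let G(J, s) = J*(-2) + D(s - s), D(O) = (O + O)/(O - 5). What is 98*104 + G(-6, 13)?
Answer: 10204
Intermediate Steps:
D(O) = 2*O/(-5 + O) (D(O) = (2*O)/(-5 + O) = 2*O/(-5 + O))
G(J, s) = -2*J (G(J, s) = J*(-2) + 2*(s - s)/(-5 + (s - s)) = -2*J + 2*0/(-5 + 0) = -2*J + 2*0/(-5) = -2*J + 2*0*(-⅕) = -2*J + 0 = -2*J)
98*104 + G(-6, 13) = 98*104 - 2*(-6) = 10192 + 12 = 10204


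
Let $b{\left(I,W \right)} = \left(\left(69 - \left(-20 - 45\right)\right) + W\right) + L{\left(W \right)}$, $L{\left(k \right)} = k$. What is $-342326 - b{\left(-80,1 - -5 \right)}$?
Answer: $-342472$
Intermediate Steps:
$b{\left(I,W \right)} = 134 + 2 W$ ($b{\left(I,W \right)} = \left(\left(69 - \left(-20 - 45\right)\right) + W\right) + W = \left(\left(69 - -65\right) + W\right) + W = \left(\left(69 + 65\right) + W\right) + W = \left(134 + W\right) + W = 134 + 2 W$)
$-342326 - b{\left(-80,1 - -5 \right)} = -342326 - \left(134 + 2 \left(1 - -5\right)\right) = -342326 - \left(134 + 2 \left(1 + 5\right)\right) = -342326 - \left(134 + 2 \cdot 6\right) = -342326 - \left(134 + 12\right) = -342326 - 146 = -342472$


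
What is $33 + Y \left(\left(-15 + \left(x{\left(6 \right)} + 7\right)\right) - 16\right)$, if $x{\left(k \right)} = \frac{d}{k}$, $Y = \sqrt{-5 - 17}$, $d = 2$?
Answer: $33 - \frac{71 i \sqrt{22}}{3} \approx 33.0 - 111.01 i$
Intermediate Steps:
$Y = i \sqrt{22}$ ($Y = \sqrt{-22} = i \sqrt{22} \approx 4.6904 i$)
$x{\left(k \right)} = \frac{2}{k}$
$33 + Y \left(\left(-15 + \left(x{\left(6 \right)} + 7\right)\right) - 16\right) = 33 + i \sqrt{22} \left(\left(-15 + \left(\frac{2}{6} + 7\right)\right) - 16\right) = 33 + i \sqrt{22} \left(\left(-15 + \left(2 \cdot \frac{1}{6} + 7\right)\right) - 16\right) = 33 + i \sqrt{22} \left(\left(-15 + \left(\frac{1}{3} + 7\right)\right) - 16\right) = 33 + i \sqrt{22} \left(\left(-15 + \frac{22}{3}\right) - 16\right) = 33 + i \sqrt{22} \left(- \frac{23}{3} - 16\right) = 33 + i \sqrt{22} \left(- \frac{71}{3}\right) = 33 - \frac{71 i \sqrt{22}}{3}$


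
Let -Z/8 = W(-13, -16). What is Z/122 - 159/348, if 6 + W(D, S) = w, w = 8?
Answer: -4161/7076 ≈ -0.58804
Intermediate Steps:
W(D, S) = 2 (W(D, S) = -6 + 8 = 2)
Z = -16 (Z = -8*2 = -16)
Z/122 - 159/348 = -16/122 - 159/348 = -16*1/122 - 159*1/348 = -8/61 - 53/116 = -4161/7076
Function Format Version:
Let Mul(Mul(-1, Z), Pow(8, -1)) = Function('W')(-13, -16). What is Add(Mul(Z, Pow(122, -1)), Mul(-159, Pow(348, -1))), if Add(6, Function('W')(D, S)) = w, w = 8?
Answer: Rational(-4161, 7076) ≈ -0.58804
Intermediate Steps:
Function('W')(D, S) = 2 (Function('W')(D, S) = Add(-6, 8) = 2)
Z = -16 (Z = Mul(-8, 2) = -16)
Add(Mul(Z, Pow(122, -1)), Mul(-159, Pow(348, -1))) = Add(Mul(-16, Pow(122, -1)), Mul(-159, Pow(348, -1))) = Add(Mul(-16, Rational(1, 122)), Mul(-159, Rational(1, 348))) = Add(Rational(-8, 61), Rational(-53, 116)) = Rational(-4161, 7076)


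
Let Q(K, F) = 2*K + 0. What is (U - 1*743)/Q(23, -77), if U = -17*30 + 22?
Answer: -1231/46 ≈ -26.761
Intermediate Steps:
Q(K, F) = 2*K
U = -488 (U = -510 + 22 = -488)
(U - 1*743)/Q(23, -77) = (-488 - 1*743)/((2*23)) = (-488 - 743)/46 = -1231*1/46 = -1231/46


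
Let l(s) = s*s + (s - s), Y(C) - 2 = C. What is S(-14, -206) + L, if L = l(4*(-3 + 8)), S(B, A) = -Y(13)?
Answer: 385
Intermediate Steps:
Y(C) = 2 + C
l(s) = s² (l(s) = s² + 0 = s²)
S(B, A) = -15 (S(B, A) = -(2 + 13) = -1*15 = -15)
L = 400 (L = (4*(-3 + 8))² = (4*5)² = 20² = 400)
S(-14, -206) + L = -15 + 400 = 385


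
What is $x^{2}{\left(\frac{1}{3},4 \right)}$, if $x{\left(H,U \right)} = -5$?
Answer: $25$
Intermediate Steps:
$x^{2}{\left(\frac{1}{3},4 \right)} = \left(-5\right)^{2} = 25$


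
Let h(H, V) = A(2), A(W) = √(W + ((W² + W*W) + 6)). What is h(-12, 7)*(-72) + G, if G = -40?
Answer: -328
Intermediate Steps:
A(W) = √(6 + W + 2*W²) (A(W) = √(W + ((W² + W²) + 6)) = √(W + (2*W² + 6)) = √(W + (6 + 2*W²)) = √(6 + W + 2*W²))
h(H, V) = 4 (h(H, V) = √(6 + 2 + 2*2²) = √(6 + 2 + 2*4) = √(6 + 2 + 8) = √16 = 4)
h(-12, 7)*(-72) + G = 4*(-72) - 40 = -288 - 40 = -328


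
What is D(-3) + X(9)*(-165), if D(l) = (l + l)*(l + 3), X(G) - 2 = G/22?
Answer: -795/2 ≈ -397.50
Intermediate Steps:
X(G) = 2 + G/22
D(l) = 2*l*(3 + l) (D(l) = (2*l)*(3 + l) = 2*l*(3 + l))
D(-3) + X(9)*(-165) = 2*(-3)*(3 - 3) + (2 + (1/22)*9)*(-165) = 2*(-3)*0 + (2 + 9/22)*(-165) = 0 + (53/22)*(-165) = 0 - 795/2 = -795/2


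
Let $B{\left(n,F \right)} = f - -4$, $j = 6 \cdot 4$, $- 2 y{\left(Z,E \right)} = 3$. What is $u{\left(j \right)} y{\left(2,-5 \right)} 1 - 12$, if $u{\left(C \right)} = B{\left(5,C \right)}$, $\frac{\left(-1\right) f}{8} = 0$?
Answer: $-18$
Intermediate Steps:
$f = 0$ ($f = \left(-8\right) 0 = 0$)
$y{\left(Z,E \right)} = - \frac{3}{2}$ ($y{\left(Z,E \right)} = \left(- \frac{1}{2}\right) 3 = - \frac{3}{2}$)
$j = 24$
$B{\left(n,F \right)} = 4$ ($B{\left(n,F \right)} = 0 - -4 = 0 + 4 = 4$)
$u{\left(C \right)} = 4$
$u{\left(j \right)} y{\left(2,-5 \right)} 1 - 12 = 4 \left(\left(- \frac{3}{2}\right) 1\right) - 12 = 4 \left(- \frac{3}{2}\right) - 12 = -6 - 12 = -18$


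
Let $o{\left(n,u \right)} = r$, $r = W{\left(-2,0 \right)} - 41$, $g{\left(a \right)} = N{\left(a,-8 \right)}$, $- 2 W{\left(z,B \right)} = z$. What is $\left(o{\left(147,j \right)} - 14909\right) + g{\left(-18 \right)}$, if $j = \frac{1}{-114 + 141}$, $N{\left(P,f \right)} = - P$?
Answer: $-14931$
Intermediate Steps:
$W{\left(z,B \right)} = - \frac{z}{2}$
$g{\left(a \right)} = - a$
$j = \frac{1}{27} \approx 0.037037$
$r = -40$ ($r = \left(- \frac{1}{2}\right) \left(-2\right) - 41 = 1 - 41 = -40$)
$o{\left(n,u \right)} = -40$
$\left(o{\left(147,j \right)} - 14909\right) + g{\left(-18 \right)} = \left(-40 - 14909\right) - -18 = -14949 + 18 = -14931$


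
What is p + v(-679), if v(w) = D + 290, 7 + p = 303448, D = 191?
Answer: 303922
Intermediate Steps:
p = 303441 (p = -7 + 303448 = 303441)
v(w) = 481 (v(w) = 191 + 290 = 481)
p + v(-679) = 303441 + 481 = 303922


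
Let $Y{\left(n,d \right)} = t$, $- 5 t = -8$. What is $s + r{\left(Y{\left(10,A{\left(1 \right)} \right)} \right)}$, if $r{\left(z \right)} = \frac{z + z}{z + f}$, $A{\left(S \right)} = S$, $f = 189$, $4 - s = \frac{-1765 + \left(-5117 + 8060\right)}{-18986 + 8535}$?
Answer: $\frac{41129062}{9959803} \approx 4.1295$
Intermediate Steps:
$s = \frac{42982}{10451}$ ($s = 4 - \frac{-1765 + \left(-5117 + 8060\right)}{-18986 + 8535} = 4 - \frac{-1765 + 2943}{-10451} = 4 - 1178 \left(- \frac{1}{10451}\right) = 4 - - \frac{1178}{10451} = 4 + \frac{1178}{10451} = \frac{42982}{10451} \approx 4.1127$)
$t = \frac{8}{5}$ ($t = \left(- \frac{1}{5}\right) \left(-8\right) = \frac{8}{5} \approx 1.6$)
$Y{\left(n,d \right)} = \frac{8}{5}$
$r{\left(z \right)} = \frac{2 z}{189 + z}$ ($r{\left(z \right)} = \frac{z + z}{z + 189} = \frac{2 z}{189 + z}$)
$s + r{\left(Y{\left(10,A{\left(1 \right)} \right)} \right)} = \frac{42982}{10451} + 2 \cdot \frac{8}{5} \frac{1}{189 + \frac{8}{5}} = \frac{42982}{10451} + 2 \cdot \frac{8}{5} \frac{1}{\frac{953}{5}} = \frac{42982}{10451} + 2 \cdot \frac{8}{5} \cdot \frac{5}{953} = \frac{42982}{10451} + \frac{16}{953} = \frac{41129062}{9959803}$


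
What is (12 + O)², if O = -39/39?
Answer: 121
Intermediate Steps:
O = -1 (O = -39*1/39 = -1)
(12 + O)² = (12 - 1)² = 11² = 121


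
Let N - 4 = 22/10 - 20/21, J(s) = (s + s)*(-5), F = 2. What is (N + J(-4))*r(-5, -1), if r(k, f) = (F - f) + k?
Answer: -9502/105 ≈ -90.495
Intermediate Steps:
r(k, f) = 2 + k - f (r(k, f) = (2 - f) + k = 2 + k - f)
J(s) = -10*s (J(s) = (2*s)*(-5) = -10*s)
N = 551/105 (N = 4 + (22/10 - 20/21) = 4 + (22*(⅒) - 20*1/21) = 4 + (11/5 - 20/21) = 4 + 131/105 = 551/105 ≈ 5.2476)
(N + J(-4))*r(-5, -1) = (551/105 - 10*(-4))*(2 - 5 - 1*(-1)) = (551/105 + 40)*(2 - 5 + 1) = (4751/105)*(-2) = -9502/105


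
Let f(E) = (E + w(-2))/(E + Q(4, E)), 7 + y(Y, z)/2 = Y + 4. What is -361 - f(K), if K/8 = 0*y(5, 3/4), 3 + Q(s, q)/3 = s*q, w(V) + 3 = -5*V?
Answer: -3242/9 ≈ -360.22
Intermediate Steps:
w(V) = -3 - 5*V
y(Y, z) = -6 + 2*Y (y(Y, z) = -14 + 2*(Y + 4) = -14 + 2*(4 + Y) = -14 + (8 + 2*Y) = -6 + 2*Y)
Q(s, q) = -9 + 3*q*s (Q(s, q) = -9 + 3*(s*q) = -9 + 3*(q*s) = -9 + 3*q*s)
K = 0 (K = 8*(0*(-6 + 2*5)) = 8*(0*(-6 + 10)) = 8*(0*4) = 8*0 = 0)
f(E) = (7 + E)/(-9 + 13*E) (f(E) = (E + (-3 - 5*(-2)))/(E + (-9 + 3*E*4)) = (E + (-3 + 10))/(E + (-9 + 12*E)) = (E + 7)/(-9 + 13*E) = (7 + E)/(-9 + 13*E))
-361 - f(K) = -361 - (7 + 0)/(-9 + 13*0) = -361 - 7/(-9 + 0) = -361 - 7/(-9) = -361 - (-1)*7/9 = -361 - 1*(-7/9) = -361 + 7/9 = -3242/9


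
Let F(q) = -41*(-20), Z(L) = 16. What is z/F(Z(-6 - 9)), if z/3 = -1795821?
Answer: -5387463/820 ≈ -6570.1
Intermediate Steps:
F(q) = 820
z = -5387463 (z = 3*(-1795821) = -5387463)
z/F(Z(-6 - 9)) = -5387463/820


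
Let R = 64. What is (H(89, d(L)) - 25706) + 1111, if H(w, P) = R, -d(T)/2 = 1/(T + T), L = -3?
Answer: -24531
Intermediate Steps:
d(T) = -1/T (d(T) = -2/(T + T) = -2*1/(2*T) = -1/T)
H(w, P) = 64
(H(89, d(L)) - 25706) + 1111 = (64 - 25706) + 1111 = -25642 + 1111 = -24531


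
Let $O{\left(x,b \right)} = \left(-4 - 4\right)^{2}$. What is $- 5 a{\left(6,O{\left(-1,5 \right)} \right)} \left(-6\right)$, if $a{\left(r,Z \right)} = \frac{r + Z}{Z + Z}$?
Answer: $\frac{525}{32} \approx 16.406$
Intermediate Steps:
$O{\left(x,b \right)} = 64$ ($O{\left(x,b \right)} = \left(-8\right)^{2} = 64$)
$a{\left(r,Z \right)} = \frac{Z + r}{2 Z}$
$- 5 a{\left(6,O{\left(-1,5 \right)} \right)} \left(-6\right) = - 5 \frac{64 + 6}{2 \cdot 64} \left(-6\right) = - 5 \cdot \frac{1}{2} \cdot \frac{1}{64} \cdot 70 \left(-6\right) = \left(-5\right) \frac{35}{64} \left(-6\right) = \left(- \frac{175}{64}\right) \left(-6\right) = \frac{525}{32}$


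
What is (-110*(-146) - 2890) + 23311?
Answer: 36481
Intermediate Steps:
(-110*(-146) - 2890) + 23311 = (16060 - 2890) + 23311 = 13170 + 23311 = 36481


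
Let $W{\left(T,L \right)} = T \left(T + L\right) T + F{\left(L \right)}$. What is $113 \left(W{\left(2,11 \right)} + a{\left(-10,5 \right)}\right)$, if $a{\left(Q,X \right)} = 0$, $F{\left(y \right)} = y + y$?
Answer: $8362$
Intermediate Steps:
$F{\left(y \right)} = 2 y$
$W{\left(T,L \right)} = 2 L + T^{2} \left(L + T\right)$ ($W{\left(T,L \right)} = T \left(T + L\right) T + 2 L = T \left(L + T\right) T + 2 L = T^{2} \left(L + T\right) + 2 L = 2 L + T^{2} \left(L + T\right)$)
$113 \left(W{\left(2,11 \right)} + a{\left(-10,5 \right)}\right) = 113 \left(\left(2^{3} + 2 \cdot 11 + 11 \cdot 2^{2}\right) + 0\right) = 113 \left(\left(8 + 22 + 11 \cdot 4\right) + 0\right) = 113 \left(\left(8 + 22 + 44\right) + 0\right) = 113 \left(74 + 0\right) = 113 \cdot 74 = 8362$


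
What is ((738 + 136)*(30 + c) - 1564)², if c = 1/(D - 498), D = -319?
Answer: 1123943466244/1849 ≈ 6.0787e+8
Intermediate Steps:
c = -1/817 (c = 1/(-319 - 498) = 1/(-817) = -1/817 ≈ -0.0012240)
((738 + 136)*(30 + c) - 1564)² = ((738 + 136)*(30 - 1/817) - 1564)² = (874*(24509/817) - 1564)² = (1127414/43 - 1564)² = (1060162/43)² = 1123943466244/1849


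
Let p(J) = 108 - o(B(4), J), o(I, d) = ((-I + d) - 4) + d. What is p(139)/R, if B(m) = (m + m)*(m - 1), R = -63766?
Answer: 71/31883 ≈ 0.0022269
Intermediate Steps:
B(m) = 2*m*(-1 + m) (B(m) = (2*m)*(-1 + m) = 2*m*(-1 + m))
o(I, d) = -4 - I + 2*d (o(I, d) = ((d - I) - 4) + d = (-4 + d - I) + d = -4 - I + 2*d)
p(J) = 136 - 2*J (p(J) = 108 - (-4 - 2*4*(-1 + 4) + 2*J) = 108 - (-4 - 2*4*3 + 2*J) = 108 - (-4 - 1*24 + 2*J) = 108 - (-4 - 24 + 2*J) = 108 - (-28 + 2*J) = 108 + (28 - 2*J) = 136 - 2*J)
p(139)/R = (136 - 2*139)/(-63766) = (136 - 278)*(-1/63766) = -142*(-1/63766) = 71/31883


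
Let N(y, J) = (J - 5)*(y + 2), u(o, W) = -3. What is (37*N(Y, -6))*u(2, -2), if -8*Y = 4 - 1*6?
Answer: 10989/4 ≈ 2747.3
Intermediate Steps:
Y = ¼ (Y = -(4 - 1*6)/8 = -(4 - 6)/8 = -⅛*(-2) = ¼ ≈ 0.25000)
N(y, J) = (-5 + J)*(2 + y)
(37*N(Y, -6))*u(2, -2) = (37*(-10 - 5*¼ + 2*(-6) - 6*¼))*(-3) = (37*(-10 - 5/4 - 12 - 3/2))*(-3) = (37*(-99/4))*(-3) = -3663/4*(-3) = 10989/4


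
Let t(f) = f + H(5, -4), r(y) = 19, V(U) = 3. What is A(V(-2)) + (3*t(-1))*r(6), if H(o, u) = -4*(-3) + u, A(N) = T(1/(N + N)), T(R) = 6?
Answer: 405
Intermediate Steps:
A(N) = 6
H(o, u) = 12 + u
t(f) = 8 + f (t(f) = f + (12 - 4) = f + 8 = 8 + f)
A(V(-2)) + (3*t(-1))*r(6) = 6 + (3*(8 - 1))*19 = 6 + (3*7)*19 = 6 + 21*19 = 6 + 399 = 405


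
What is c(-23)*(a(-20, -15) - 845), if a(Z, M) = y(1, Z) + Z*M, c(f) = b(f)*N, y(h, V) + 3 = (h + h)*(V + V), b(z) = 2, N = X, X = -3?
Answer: 3768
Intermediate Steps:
N = -3
y(h, V) = -3 + 4*V*h (y(h, V) = -3 + (h + h)*(V + V) = -3 + (2*h)*(2*V) = -3 + 4*V*h)
c(f) = -6 (c(f) = 2*(-3) = -6)
a(Z, M) = -3 + 4*Z + M*Z (a(Z, M) = (-3 + 4*Z*1) + Z*M = (-3 + 4*Z) + M*Z = -3 + 4*Z + M*Z)
c(-23)*(a(-20, -15) - 845) = -6*((-3 + 4*(-20) - 15*(-20)) - 845) = -6*((-3 - 80 + 300) - 845) = -6*(217 - 845) = -6*(-628) = 3768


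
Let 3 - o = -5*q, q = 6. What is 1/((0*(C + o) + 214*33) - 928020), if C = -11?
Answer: -1/920958 ≈ -1.0858e-6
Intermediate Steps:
o = 33 (o = 3 - (-5)*6 = 3 - 1*(-30) = 3 + 30 = 33)
1/((0*(C + o) + 214*33) - 928020) = 1/((0*(-11 + 33) + 214*33) - 928020) = 1/((0*22 + 7062) - 928020) = 1/((0 + 7062) - 928020) = 1/(7062 - 928020) = 1/(-920958) = -1/920958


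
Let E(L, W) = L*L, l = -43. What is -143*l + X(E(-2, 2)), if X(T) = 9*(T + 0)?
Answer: 6185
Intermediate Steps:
E(L, W) = L²
X(T) = 9*T
-143*l + X(E(-2, 2)) = -143*(-43) + 9*(-2)² = 6149 + 9*4 = 6149 + 36 = 6185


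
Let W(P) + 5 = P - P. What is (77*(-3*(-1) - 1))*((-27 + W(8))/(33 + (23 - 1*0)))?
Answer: -88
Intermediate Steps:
W(P) = -5 (W(P) = -5 + (P - P) = -5 + 0 = -5)
(77*(-3*(-1) - 1))*((-27 + W(8))/(33 + (23 - 1*0))) = (77*(-3*(-1) - 1))*((-27 - 5)/(33 + (23 - 1*0))) = (77*(3 - 1))*(-32/(33 + (23 + 0))) = (77*2)*(-32/(33 + 23)) = 154*(-32/56) = 154*(-32*1/56) = 154*(-4/7) = -88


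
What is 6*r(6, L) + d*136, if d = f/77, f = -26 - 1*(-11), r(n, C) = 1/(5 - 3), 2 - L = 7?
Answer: -1809/77 ≈ -23.493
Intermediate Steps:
L = -5 (L = 2 - 1*7 = 2 - 7 = -5)
r(n, C) = ½ (r(n, C) = 1/2 = ½)
f = -15 (f = -26 + 11 = -15)
d = -15/77 ≈ -0.19481
6*r(6, L) + d*136 = 6*(½) - 15/77*136 = 3 - 2040/77 = -1809/77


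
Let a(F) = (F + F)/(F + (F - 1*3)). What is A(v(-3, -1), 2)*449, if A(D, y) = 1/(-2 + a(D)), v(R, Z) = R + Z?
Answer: -4939/14 ≈ -352.79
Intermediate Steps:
a(F) = 2*F/(-3 + 2*F) (a(F) = (2*F)/(F + (F - 3)) = (2*F)/(F + (-3 + F)) = (2*F)/(-3 + 2*F) = 2*F/(-3 + 2*F))
A(D, y) = 1/(-2 + 2*D/(-3 + 2*D))
A(v(-3, -1), 2)*449 = ((-3/2 + (-3 - 1))/(3 - (-3 - 1)))*449 = ((-3/2 - 4)/(3 - 1*(-4)))*449 = (-11/2/(3 + 4))*449 = (-11/2/7)*449 = ((⅐)*(-11/2))*449 = -11/14*449 = -4939/14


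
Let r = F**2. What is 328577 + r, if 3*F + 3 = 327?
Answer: 340241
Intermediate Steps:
F = 108 (F = -1 + (1/3)*327 = -1 + 109 = 108)
r = 11664 (r = 108**2 = 11664)
328577 + r = 328577 + 11664 = 340241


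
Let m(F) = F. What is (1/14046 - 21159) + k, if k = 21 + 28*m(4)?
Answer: -295331195/14046 ≈ -21026.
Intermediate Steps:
k = 133 (k = 21 + 28*4 = 21 + 112 = 133)
(1/14046 - 21159) + k = (1/14046 - 21159) + 133 = -297199313/14046 + 133 = -295331195/14046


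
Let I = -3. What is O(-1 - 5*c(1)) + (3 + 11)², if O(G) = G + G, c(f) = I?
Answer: 224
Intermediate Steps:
c(f) = -3
O(G) = 2*G
O(-1 - 5*c(1)) + (3 + 11)² = 2*(-1 - 5*(-3)) + (3 + 11)² = 2*(-1 + 15) + 14² = 2*14 + 196 = 28 + 196 = 224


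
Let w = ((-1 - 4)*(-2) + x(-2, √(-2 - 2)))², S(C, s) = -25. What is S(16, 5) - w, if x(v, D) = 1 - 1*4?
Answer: -74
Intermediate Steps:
x(v, D) = -3 (x(v, D) = 1 - 4 = -3)
w = 49 (w = ((-1 - 4)*(-2) - 3)² = (-5*(-2) - 3)² = (10 - 3)² = 7² = 49)
S(16, 5) - w = -25 - 1*49 = -25 - 49 = -74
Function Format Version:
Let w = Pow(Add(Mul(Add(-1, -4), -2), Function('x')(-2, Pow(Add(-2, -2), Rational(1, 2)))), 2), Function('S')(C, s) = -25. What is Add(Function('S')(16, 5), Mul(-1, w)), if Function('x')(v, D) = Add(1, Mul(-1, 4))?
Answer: -74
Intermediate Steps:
Function('x')(v, D) = -3 (Function('x')(v, D) = Add(1, -4) = -3)
w = 49 (w = Pow(Add(Mul(Add(-1, -4), -2), -3), 2) = Pow(Add(Mul(-5, -2), -3), 2) = Pow(Add(10, -3), 2) = Pow(7, 2) = 49)
Add(Function('S')(16, 5), Mul(-1, w)) = Add(-25, Mul(-1, 49)) = Add(-25, -49) = -74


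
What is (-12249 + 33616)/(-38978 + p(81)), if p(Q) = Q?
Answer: -21367/38897 ≈ -0.54932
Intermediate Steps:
(-12249 + 33616)/(-38978 + p(81)) = (-12249 + 33616)/(-38978 + 81) = 21367/(-38897) = 21367*(-1/38897) = -21367/38897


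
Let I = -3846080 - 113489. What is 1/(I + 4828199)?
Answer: 1/868630 ≈ 1.1512e-6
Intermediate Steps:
I = -3959569
1/(I + 4828199) = 1/(-3959569 + 4828199) = 1/868630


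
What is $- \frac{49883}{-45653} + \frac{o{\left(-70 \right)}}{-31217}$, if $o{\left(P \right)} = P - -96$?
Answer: $\frac{1556010633}{1425149701} \approx 1.0918$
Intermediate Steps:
$o{\left(P \right)} = 96 + P$ ($o{\left(P \right)} = P + 96 = 96 + P$)
$- \frac{49883}{-45653} + \frac{o{\left(-70 \right)}}{-31217} = - \frac{49883}{-45653} + \frac{96 - 70}{-31217} = \left(-49883\right) \left(- \frac{1}{45653}\right) + 26 \left(- \frac{1}{31217}\right) = \frac{49883}{45653} - \frac{26}{31217} = \frac{1556010633}{1425149701}$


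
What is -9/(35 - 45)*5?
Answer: 9/2 ≈ 4.5000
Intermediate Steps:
-9/(35 - 45)*5 = -9/(-10)*5 = -9*(-1/10)*5 = (9/10)*5 = 9/2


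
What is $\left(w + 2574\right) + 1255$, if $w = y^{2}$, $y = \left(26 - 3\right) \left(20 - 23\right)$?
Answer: $8590$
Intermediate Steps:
$y = -69$ ($y = 23 \left(-3\right) = -69$)
$w = 4761$ ($w = \left(-69\right)^{2} = 4761$)
$\left(w + 2574\right) + 1255 = \left(4761 + 2574\right) + 1255 = 7335 + 1255 = 8590$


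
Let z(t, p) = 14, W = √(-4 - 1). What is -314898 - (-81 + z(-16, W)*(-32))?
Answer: -314369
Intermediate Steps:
W = I*√5 (W = √(-5) = I*√5 ≈ 2.2361*I)
-314898 - (-81 + z(-16, W)*(-32)) = -314898 - (-81 + 14*(-32)) = -314898 - (-81 - 448) = -314898 - 1*(-529) = -314898 + 529 = -314369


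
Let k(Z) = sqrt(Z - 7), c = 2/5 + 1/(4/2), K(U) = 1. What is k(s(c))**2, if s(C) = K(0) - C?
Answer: -69/10 ≈ -6.9000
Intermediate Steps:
c = 9/10 (c = 2*(1/5) + 1/(4*(1/2)) = 2/5 + 1/2 = 9/10 ≈ 0.90000)
s(C) = 1 - C
k(Z) = sqrt(-7 + Z)
k(s(c))**2 = (sqrt(-7 + (1 - 1*9/10)))**2 = (sqrt(-7 + (1 - 9/10)))**2 = (sqrt(-7 + 1/10))**2 = (sqrt(-69/10))**2 = (I*sqrt(690)/10)**2 = -69/10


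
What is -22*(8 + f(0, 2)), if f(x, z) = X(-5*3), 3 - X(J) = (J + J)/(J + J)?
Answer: -220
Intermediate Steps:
X(J) = 2 (X(J) = 3 - (J + J)/(J + J) = 3 - 2*J/(2*J) = 3 - 2*J*1/(2*J) = 3 - 1*1 = 3 - 1 = 2)
f(x, z) = 2
-22*(8 + f(0, 2)) = -22*(8 + 2) = -22*10 = -220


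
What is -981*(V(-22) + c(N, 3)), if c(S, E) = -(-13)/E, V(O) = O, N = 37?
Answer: 17331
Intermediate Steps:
c(S, E) = 13/E
-981*(V(-22) + c(N, 3)) = -981*(-22 + 13/3) = -981*(-53/3) = 17331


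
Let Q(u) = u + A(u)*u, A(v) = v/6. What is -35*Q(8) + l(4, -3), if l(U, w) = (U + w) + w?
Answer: -1966/3 ≈ -655.33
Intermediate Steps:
l(U, w) = U + 2*w
A(v) = v/6 (A(v) = v*(⅙) = v/6)
Q(u) = u + u²/6 (Q(u) = u + (u/6)*u = u + u²/6)
-35*Q(8) + l(4, -3) = -35*8*(6 + 8)/6 + (4 + 2*(-3)) = -35*8*14/6 + (4 - 6) = -35*56/3 - 2 = -1960/3 - 2 = -1966/3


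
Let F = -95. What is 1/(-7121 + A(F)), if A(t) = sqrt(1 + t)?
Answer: -7121/50708735 - I*sqrt(94)/50708735 ≈ -0.00014043 - 1.912e-7*I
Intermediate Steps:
1/(-7121 + A(F)) = 1/(-7121 + sqrt(1 - 95)) = 1/(-7121 + sqrt(-94)) = 1/(-7121 + I*sqrt(94))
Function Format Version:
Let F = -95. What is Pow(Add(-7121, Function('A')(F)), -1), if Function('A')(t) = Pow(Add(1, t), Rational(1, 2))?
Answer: Add(Rational(-7121, 50708735), Mul(Rational(-1, 50708735), I, Pow(94, Rational(1, 2)))) ≈ Add(-0.00014043, Mul(-1.9120e-7, I))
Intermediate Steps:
Pow(Add(-7121, Function('A')(F)), -1) = Pow(Add(-7121, Pow(Add(1, -95), Rational(1, 2))), -1) = Pow(Add(-7121, Pow(-94, Rational(1, 2))), -1) = Pow(Add(-7121, Mul(I, Pow(94, Rational(1, 2)))), -1)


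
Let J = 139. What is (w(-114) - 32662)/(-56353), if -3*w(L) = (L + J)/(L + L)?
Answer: 22340783/38545452 ≈ 0.57960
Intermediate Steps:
w(L) = -(139 + L)/(6*L) (w(L) = -(L + 139)/(3*(L + L)) = -(139 + L)/(3*(2*L)) = -(139 + L)*1/(2*L)/3 = -(139 + L)/(6*L))
(w(-114) - 32662)/(-56353) = ((1/6)*(-139 - 1*(-114))/(-114) - 32662)/(-56353) = ((1/6)*(-1/114)*(-139 + 114) - 32662)*(-1/56353) = ((1/6)*(-1/114)*(-25) - 32662)*(-1/56353) = (25/684 - 32662)*(-1/56353) = -22340783/684*(-1/56353) = 22340783/38545452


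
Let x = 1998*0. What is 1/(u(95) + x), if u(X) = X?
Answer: 1/95 ≈ 0.010526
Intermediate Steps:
x = 0
1/(u(95) + x) = 1/(95 + 0) = 1/95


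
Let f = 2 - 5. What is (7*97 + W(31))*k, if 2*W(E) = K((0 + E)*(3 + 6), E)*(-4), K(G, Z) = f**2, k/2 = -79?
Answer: -104438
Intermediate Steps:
f = -3
k = -158 (k = 2*(-79) = -158)
K(G, Z) = 9 (K(G, Z) = (-3)**2 = 9)
W(E) = -18 (W(E) = (9*(-4))/2 = (1/2)*(-36) = -18)
(7*97 + W(31))*k = (7*97 - 18)*(-158) = (679 - 18)*(-158) = 661*(-158) = -104438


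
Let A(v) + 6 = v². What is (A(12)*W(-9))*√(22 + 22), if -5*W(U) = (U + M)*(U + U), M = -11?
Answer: -19872*√11 ≈ -65908.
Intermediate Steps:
A(v) = -6 + v²
W(U) = -2*U*(-11 + U)/5 (W(U) = -(U - 11)*(U + U)/5 = -(-11 + U)*2*U/5 = -2*U*(-11 + U)/5)
(A(12)*W(-9))*√(22 + 22) = ((-6 + 12²)*((⅖)*(-9)*(11 - 1*(-9))))*√(22 + 22) = ((-6 + 144)*((⅖)*(-9)*(11 + 9)))*√44 = (138*((⅖)*(-9)*20))*(2*√11) = (138*(-72))*(2*√11) = -19872*√11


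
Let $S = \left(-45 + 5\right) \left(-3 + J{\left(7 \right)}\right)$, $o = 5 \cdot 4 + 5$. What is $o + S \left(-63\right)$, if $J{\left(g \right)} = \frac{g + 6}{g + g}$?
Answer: $-5195$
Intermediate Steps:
$o = 25$ ($o = 20 + 5 = 25$)
$J{\left(g \right)} = \frac{6 + g}{2 g}$
$S = \frac{580}{7}$ ($S = \left(-45 + 5\right) \left(-3 + \frac{6 + 7}{2 \cdot 7}\right) = - 40 \left(-3 + \frac{1}{2} \cdot \frac{1}{7} \cdot 13\right) = - 40 \left(-3 + \frac{13}{14}\right) = \left(-40\right) \left(- \frac{29}{14}\right) = \frac{580}{7} \approx 82.857$)
$o + S \left(-63\right) = 25 + \frac{580}{7} \left(-63\right) = 25 - 5220 = -5195$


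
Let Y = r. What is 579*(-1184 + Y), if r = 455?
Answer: -422091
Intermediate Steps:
Y = 455
579*(-1184 + Y) = 579*(-1184 + 455) = 579*(-729) = -422091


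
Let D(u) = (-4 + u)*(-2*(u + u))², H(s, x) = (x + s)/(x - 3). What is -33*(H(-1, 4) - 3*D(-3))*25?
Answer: -2497275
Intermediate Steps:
H(s, x) = (s + x)/(-3 + x)
D(u) = 16*u²*(-4 + u) (D(u) = (-4 + u)*(-4*u)² = (-4 + u)*(16*u²) = 16*u²*(-4 + u))
-33*(H(-1, 4) - 3*D(-3))*25 = -33*((-1 + 4)/(-3 + 4) - 48*(-3)²*(-4 - 3))*25 = -33*(3/1 - 48*9*(-7))*25 = -33*(1*3 - 3*(-1008))*25 = -33*(3 + 3024)*25 = -33*3027*25 = -99891*25 = -2497275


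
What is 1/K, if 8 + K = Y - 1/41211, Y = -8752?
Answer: -41211/361008361 ≈ -0.00011416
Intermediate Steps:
K = -361008361/41211 (K = -8 + (-8752 - 1/41211) = -8 - 360678673/41211 = -361008361/41211 ≈ -8760.0)
1/K = 1/(-361008361/41211) = -41211/361008361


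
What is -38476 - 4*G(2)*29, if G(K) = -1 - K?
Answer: -38128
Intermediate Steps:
-38476 - 4*G(2)*29 = -38476 - 4*(-1 - 1*2)*29 = -38476 - 4*(-1 - 2)*29 = -38476 - 4*(-3)*29 = -38476 + 12*29 = -38476 + 348 = -38128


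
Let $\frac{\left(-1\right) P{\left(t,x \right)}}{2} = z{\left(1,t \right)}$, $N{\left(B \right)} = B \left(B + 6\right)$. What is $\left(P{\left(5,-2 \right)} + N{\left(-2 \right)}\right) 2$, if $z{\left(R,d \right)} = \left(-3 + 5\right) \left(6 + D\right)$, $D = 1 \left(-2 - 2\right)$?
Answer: $-32$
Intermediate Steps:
$D = -4$ ($D = 1 \left(-4\right) = -4$)
$N{\left(B \right)} = B \left(6 + B\right)$
$z{\left(R,d \right)} = 4$ ($z{\left(R,d \right)} = \left(-3 + 5\right) \left(6 - 4\right) = 2 \cdot 2 = 4$)
$P{\left(t,x \right)} = -8$ ($P{\left(t,x \right)} = \left(-2\right) 4 = -8$)
$\left(P{\left(5,-2 \right)} + N{\left(-2 \right)}\right) 2 = \left(-8 - 2 \left(6 - 2\right)\right) 2 = \left(-8 - 8\right) 2 = \left(-16\right) 2 = -32$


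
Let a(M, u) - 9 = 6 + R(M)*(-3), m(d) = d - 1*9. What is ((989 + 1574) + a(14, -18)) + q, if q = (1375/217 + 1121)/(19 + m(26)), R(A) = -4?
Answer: 1706476/651 ≈ 2621.3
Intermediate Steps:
m(d) = -9 + d (m(d) = d - 9 = -9 + d)
q = 20386/651 (q = (1375/217 + 1121)/(19 + (-9 + 26)) = (1375*(1/217) + 1121)/(19 + 17) = (1375/217 + 1121)/36 = (244632/217)*(1/36) = 20386/651 ≈ 31.315)
a(M, u) = 27 (a(M, u) = 9 + (6 - 4*(-3)) = 9 + (6 + 12) = 9 + 18 = 27)
((989 + 1574) + a(14, -18)) + q = ((989 + 1574) + 27) + 20386/651 = (2563 + 27) + 20386/651 = 2590 + 20386/651 = 1706476/651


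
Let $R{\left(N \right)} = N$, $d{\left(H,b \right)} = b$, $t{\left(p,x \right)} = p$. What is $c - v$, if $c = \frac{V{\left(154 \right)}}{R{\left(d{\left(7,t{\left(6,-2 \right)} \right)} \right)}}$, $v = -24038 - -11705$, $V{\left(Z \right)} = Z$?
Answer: $\frac{37076}{3} \approx 12359.0$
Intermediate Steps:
$v = -12333$ ($v = -24038 + 11705 = -12333$)
$c = \frac{77}{3}$ ($c = \frac{154}{6} = 154 \cdot \frac{1}{6} = \frac{77}{3} \approx 25.667$)
$c - v = \frac{77}{3} - -12333 = \frac{77}{3} + 12333 = \frac{37076}{3}$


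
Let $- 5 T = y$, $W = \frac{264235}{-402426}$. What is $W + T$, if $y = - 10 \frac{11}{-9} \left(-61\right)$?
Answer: $\frac{59741953}{402426} \approx 148.45$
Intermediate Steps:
$W = - \frac{264235}{402426}$ ($W = 264235 \left(- \frac{1}{402426}\right) = - \frac{264235}{402426} \approx -0.6566$)
$y = - \frac{6710}{9}$ ($y = - 10 \cdot 11 \left(- \frac{1}{9}\right) \left(-61\right) = \left(-10\right) \left(- \frac{11}{9}\right) \left(-61\right) = \frac{110}{9} \left(-61\right) = - \frac{6710}{9} \approx -745.56$)
$T = \frac{1342}{9}$ ($T = \left(- \frac{1}{5}\right) \left(- \frac{6710}{9}\right) = \frac{1342}{9} \approx 149.11$)
$W + T = - \frac{264235}{402426} + \frac{1342}{9} = \frac{59741953}{402426}$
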